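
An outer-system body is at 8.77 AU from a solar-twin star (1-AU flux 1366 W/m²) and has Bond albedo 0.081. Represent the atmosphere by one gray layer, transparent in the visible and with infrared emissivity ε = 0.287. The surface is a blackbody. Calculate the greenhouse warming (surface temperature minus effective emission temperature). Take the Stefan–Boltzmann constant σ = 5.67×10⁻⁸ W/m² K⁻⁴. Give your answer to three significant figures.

Irradiance scales as 1/d², so S = 1366 W/m² × (1/8.77)² = 17.76 W/m².
At the top of the atmosphere, σT_e⁴ = S(1−α)/4 = 4.080 W/m², giving T_e = 92.10 K.
For a single slab of emissivity ε, T_s⁴ = 2T_e⁴/(2−ε); thus T_s = 92.10·(1.168)^(1/4) = 95.74 K.
Greenhouse warming: T_s − T_e = 3.637 K.

3.64 kelvin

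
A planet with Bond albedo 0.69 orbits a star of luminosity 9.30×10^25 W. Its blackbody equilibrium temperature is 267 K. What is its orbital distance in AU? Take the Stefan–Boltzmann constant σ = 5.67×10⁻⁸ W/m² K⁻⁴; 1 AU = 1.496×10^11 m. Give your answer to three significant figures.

Energy balance gives S = 4σT⁴/(1−α) = 3718 W/m².
From L = 4πd²S, d = √(9.30×10^25/(4π·3718)) = 4.461×10^10 m = 0.2982 AU.

0.298 AU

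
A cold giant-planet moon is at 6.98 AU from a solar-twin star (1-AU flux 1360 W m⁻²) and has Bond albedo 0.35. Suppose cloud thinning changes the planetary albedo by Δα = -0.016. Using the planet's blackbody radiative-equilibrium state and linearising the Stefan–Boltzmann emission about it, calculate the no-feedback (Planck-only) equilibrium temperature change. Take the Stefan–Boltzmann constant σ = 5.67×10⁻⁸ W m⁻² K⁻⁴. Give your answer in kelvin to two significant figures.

Flux at the orbit: S = 1360/(6.98)² = 27.91 W m⁻².
Unperturbed T_e = [27.91·(1−0.35)/(4σ)]^¼ = 94.57 K.
TOA radiative forcing: ΔF = −S·Δα/4 = −27.91·(-0.016)/4 = 0.1117 W m⁻².
Planck response: λ_P = 4σT_e³ = 4·5.67×10⁻⁸·(94.57)³ = 0.1919 W m⁻²/K.
ΔT₀ = ΔF/λ_P = 0.1117/0.1919 = 0.582 K.

0.58 K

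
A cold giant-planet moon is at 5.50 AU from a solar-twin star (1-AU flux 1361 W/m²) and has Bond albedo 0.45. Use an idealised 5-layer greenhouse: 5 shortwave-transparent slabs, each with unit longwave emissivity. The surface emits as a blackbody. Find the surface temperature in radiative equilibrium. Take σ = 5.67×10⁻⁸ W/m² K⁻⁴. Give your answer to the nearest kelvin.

160 K

Flux at the orbit: S = 1361/(5.50)² = 44.99 W/m².
The effective emission temperature is T_e = [S(1−α)/(4σ)]^¼ = 102.2 K.
Layer-by-layer balance gives σT_s⁴ = (N+1)σT_e⁴, so T_s = 6^¼·102.2 = 160.0 K.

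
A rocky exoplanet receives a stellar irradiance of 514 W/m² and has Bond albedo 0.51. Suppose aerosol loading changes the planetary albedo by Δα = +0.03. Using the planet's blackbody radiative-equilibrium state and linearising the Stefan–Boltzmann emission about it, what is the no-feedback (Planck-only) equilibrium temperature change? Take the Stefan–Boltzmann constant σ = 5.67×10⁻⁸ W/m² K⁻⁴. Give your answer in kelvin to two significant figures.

Unperturbed T_e = [514.0·(1−0.51)/(4σ)]^¼ = 182.5 K.
ΔF = −(S/4)Δα = −(514.0/4)×(+0.03) = -3.855 W/m².
Linearising σT⁴ gives d(σT⁴)/dT = 4σT_e³ = 1.380 W/m² per K.
So ΔT₀ = -3.855/1.380 = -2.79 K.

-2.8 K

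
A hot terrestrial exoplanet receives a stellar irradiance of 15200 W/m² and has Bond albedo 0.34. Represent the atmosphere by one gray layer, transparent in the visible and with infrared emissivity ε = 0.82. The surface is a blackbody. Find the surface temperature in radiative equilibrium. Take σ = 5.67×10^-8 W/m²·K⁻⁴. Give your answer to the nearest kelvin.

523 kelvin

Effective emission temperature (TOA balance): σT_e⁴ = S(1−α)/4 = 2508 W/m² → T_e = 458.6 K.
The surface balance (absorbed SW + ε·downward IR = σT_s⁴) with T_a⁴ = T_s⁴/2 reduces to T_s = T_e·[2/(2−ε)]^¼ = 523.3 K.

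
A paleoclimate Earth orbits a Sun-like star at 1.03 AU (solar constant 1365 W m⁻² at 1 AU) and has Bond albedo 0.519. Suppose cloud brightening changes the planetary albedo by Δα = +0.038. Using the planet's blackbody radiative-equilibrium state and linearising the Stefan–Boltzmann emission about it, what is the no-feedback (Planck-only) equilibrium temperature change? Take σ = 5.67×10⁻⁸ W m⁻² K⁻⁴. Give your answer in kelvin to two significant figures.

-4.5 K

Irradiance scales as 1/d², so S = 1365 W m⁻² × (1/1.03)² = 1287 W m⁻².
Unperturbed T_e = [1287·(1−0.519)/(4σ)]^¼ = 228.6 K.
The change in absorbed flux is Δ[S(1−α)/4] = −SΔα/4 = -12.22 W m⁻².
Planck response: λ_P = 4σT_e³ = 4·5.67×10⁻⁸·(228.6)³ = 2.708 W m⁻²/K.
ΔT₀ = ΔF/λ_P = -12.22/2.708 = -4.51 K.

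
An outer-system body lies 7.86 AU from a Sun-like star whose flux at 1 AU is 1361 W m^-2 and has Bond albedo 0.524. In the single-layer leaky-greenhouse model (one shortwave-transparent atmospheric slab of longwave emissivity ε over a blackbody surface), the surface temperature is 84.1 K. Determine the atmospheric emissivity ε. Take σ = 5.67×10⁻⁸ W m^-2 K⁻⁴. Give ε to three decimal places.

0.151

By the inverse-square law, S = 1361/7.86² = 22.03 W m^-2.
TOA balance gives T_e = 82.46 K.
T_s⁴ = T_e⁴·2/(2−ε) → ε = 2 − 2(T_e/T_s)⁴ = 2 − 2·(82.46/84.1)⁴ = 0.1515.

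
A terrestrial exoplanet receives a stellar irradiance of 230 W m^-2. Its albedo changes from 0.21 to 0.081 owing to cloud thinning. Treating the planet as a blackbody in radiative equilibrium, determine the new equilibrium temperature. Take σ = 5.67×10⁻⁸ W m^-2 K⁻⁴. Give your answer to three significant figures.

175 kelvin

With the new albedo, S(1−α₂)/4 = 52.84 W m^-2, so T₂ = 174.7 K.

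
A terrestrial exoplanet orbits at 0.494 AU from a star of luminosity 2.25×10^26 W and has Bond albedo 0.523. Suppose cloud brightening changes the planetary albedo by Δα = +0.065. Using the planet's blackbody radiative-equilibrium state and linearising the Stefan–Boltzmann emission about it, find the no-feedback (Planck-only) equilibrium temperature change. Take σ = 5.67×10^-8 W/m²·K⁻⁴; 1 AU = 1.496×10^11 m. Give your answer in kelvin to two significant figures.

d = 0.494 × 1.496×10^11 m = 7.390×10^10 m.
S = L/(4πd²) = 3278 W/m².
The baseline emission temperature is T_e = 288.2 K.
The change in absorbed flux is Δ[S(1−α)/4] = −SΔα/4 = -53.27 W/m².
Linearising σT⁴ gives d(σT⁴)/dT = 4σT_e³ = 5.427 W/m² per K.
So ΔT₀ = -53.27/5.427 = -9.82 K.

-9.8 kelvin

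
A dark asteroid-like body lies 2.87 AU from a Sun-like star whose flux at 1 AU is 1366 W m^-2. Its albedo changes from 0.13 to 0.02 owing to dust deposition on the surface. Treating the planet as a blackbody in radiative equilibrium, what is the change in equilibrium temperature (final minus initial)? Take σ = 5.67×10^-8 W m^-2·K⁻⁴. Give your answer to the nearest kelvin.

By the inverse-square law, S = 1366/2.87² = 165.8 W m^-2.
With α = 0.13, T₁ = 158.8 K.
After:  T₂ = [165.8·0.98/(4σ)]^(1/4) = 163.6 K.
Change: 163.6 − 158.8 = 4.798 K.

5 K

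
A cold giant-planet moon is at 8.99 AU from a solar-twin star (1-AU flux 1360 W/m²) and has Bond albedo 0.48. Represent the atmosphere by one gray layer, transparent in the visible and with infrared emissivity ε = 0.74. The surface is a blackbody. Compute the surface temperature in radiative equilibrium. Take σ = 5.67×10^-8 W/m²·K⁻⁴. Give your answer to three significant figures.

88.5 K

By the inverse-square law, S = 1360/8.99² = 16.83 W/m².
The planet radiates to space at T_e = [S(1−α)/(4σ)]^(1/4) = 78.81 K.
Surface balance with a leaky layer gives σT_s⁴ = σT_e⁴·2/(2−ε), so T_s = T_e·[2/(2−0.74)]^(1/4) = 88.46 K.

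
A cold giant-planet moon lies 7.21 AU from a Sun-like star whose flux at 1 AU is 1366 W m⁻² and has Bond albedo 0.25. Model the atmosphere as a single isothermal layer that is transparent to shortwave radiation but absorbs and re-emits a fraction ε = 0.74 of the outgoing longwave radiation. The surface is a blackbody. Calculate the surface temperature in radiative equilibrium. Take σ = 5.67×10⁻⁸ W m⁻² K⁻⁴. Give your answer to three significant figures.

Irradiance scales as 1/d², so S = 1366 W m⁻² × (1/7.21)² = 26.28 W m⁻².
The planet radiates to space at T_e = [S(1−α)/(4σ)]^(1/4) = 96.55 K.
For a single slab of emissivity ε, T_s⁴ = 2T_e⁴/(2−ε); thus T_s = 96.55·(1.587)^(1/4) = 108.4 K.

108 K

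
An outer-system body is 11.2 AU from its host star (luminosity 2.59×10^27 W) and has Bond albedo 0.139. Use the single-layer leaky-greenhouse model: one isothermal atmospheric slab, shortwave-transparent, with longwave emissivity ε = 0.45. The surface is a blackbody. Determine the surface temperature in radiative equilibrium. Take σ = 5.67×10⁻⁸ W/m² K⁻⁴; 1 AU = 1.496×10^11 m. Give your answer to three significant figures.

138 kelvin

Orbital distance: d = 11.2 AU = 1.676×10^12 m.
S = L/(4πd²) = 73.42 W/m².
Effective emission temperature (TOA balance): σT_e⁴ = S(1−α)/4 = 15.80 W/m² → T_e = 129.2 K.
For a single slab of emissivity ε, T_s⁴ = 2T_e⁴/(2−ε); thus T_s = 129.2·(1.29)^(1/4) = 137.7 K.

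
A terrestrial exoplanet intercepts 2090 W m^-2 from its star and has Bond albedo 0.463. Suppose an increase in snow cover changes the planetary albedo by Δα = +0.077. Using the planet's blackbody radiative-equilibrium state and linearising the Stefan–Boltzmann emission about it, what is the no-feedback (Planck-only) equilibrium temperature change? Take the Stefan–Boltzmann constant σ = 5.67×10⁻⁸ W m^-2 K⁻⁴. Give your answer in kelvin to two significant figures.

-9.5 kelvin

Unperturbed T_e = [2090·(1−0.463)/(4σ)]^¼ = 265.2 K.
TOA radiative forcing: ΔF = −S·Δα/4 = −2090·(+0.077)/4 = -40.23 W m^-2.
Linearising σT⁴ gives d(σT⁴)/dT = 4σT_e³ = 4.232 W m^-2 per K.
So ΔT₀ = -40.23/4.232 = -9.51 K.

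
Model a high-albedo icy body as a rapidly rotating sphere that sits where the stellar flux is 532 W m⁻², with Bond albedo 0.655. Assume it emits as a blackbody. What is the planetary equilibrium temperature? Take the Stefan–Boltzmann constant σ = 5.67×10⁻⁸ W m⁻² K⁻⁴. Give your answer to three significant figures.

169 K

The planet absorbs (1−α)S over its disc πR² and re-emits over 4πR², so the mean absorbed flux is (1−0.655)·532.0/4 = 45.88 W m⁻².
In equilibrium σT⁴ equals this, so T = 168.7 K.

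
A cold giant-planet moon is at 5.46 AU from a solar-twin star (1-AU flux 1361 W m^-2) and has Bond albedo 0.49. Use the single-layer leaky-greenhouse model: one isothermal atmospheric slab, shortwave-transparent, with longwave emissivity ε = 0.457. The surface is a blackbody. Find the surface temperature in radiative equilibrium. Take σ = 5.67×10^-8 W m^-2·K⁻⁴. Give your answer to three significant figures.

107 K

By the inverse-square law, S = 1361/5.46² = 45.65 W m^-2.
At the top of the atmosphere, σT_e⁴ = S(1−α)/4 = 5.821 W m^-2, giving T_e = 100.7 K.
For a single slab of emissivity ε, T_s⁴ = 2T_e⁴/(2−ε); thus T_s = 100.7·(1.296)^(1/4) = 107.4 K.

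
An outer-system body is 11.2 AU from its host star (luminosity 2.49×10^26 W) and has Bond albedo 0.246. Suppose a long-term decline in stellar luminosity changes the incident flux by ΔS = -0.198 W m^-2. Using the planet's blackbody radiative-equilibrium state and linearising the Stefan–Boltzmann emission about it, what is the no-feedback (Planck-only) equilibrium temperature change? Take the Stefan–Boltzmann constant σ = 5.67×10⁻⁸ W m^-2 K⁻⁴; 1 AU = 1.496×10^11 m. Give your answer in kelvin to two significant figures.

Orbital distance: d = 11.2 AU = 1.676×10^12 m.
S = L/(4πd²) = 7.058 W m^-2.
Reference equilibrium: T_e = [S(1−α)/(4σ)]^(1/4) = 69.60 K.
TOA radiative forcing: ΔF = (1−α)ΔS/4 = 0.754·(-0.198)/4 = -0.03732 W m^-2.
The Planck feedback parameter is 4σT_e³ = 0.07646 W m^-2/K.
Hence the no-feedback warming is ΔF/(4σT_e³) = -0.488 K.

-0.49 K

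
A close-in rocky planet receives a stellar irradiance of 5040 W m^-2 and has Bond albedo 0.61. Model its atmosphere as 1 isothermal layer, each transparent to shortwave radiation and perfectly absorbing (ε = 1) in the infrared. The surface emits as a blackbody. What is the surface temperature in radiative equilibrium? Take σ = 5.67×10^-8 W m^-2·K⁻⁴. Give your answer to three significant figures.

363 K

Top-of-atmosphere balance: σT_e⁴ = S(1−α)/4 = 491.4 W m^-2 → T_e = 305.1 K.
For an N-layer opaque stack, T_s⁴ = (N+1)T_e⁴, hence T_s = (2)^(1/4)×305.1 K = 362.8 K.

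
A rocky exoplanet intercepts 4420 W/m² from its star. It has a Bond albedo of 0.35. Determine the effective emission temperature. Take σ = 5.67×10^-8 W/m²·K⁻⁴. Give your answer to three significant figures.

335 K

Averaging over the sphere, the absorbed flux is S(1−α)/4 = 718.2 W/m².
Set σT⁴ = 718.2 → T = (718.2/σ)^(1/4) = 335.5 K.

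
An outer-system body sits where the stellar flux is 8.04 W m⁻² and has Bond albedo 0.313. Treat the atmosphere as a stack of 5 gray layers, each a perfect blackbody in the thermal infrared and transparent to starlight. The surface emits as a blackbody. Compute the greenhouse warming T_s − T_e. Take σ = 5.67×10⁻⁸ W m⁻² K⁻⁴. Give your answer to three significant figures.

39.7 kelvin

OLR = S(1−α)/4 = 1.381 W m⁻²; the top layer radiates at T_e = 70.25 K.
Surface: T_s = (6)^¼·T_e = 109.9 K.
Warming: T_s − T_e = 39.70 K.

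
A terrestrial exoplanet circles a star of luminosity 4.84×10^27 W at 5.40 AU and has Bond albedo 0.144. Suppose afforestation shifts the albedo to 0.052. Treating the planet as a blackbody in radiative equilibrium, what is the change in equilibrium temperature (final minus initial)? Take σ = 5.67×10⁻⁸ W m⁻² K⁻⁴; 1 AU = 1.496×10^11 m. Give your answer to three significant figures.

Orbital distance: d = 5.40 AU = 8.078×10^11 m.
Flux at the orbit: S = L/(4πd²) = 4.84×10^27/(4π·(8.08×10^11)²) = 590.2 W m⁻².
Before: T₁ = [590.2·0.856/(4σ)]^(1/4) = 217.2 K.
After:  T₂ = [590.2·0.948/(4σ)]^(1/4) = 222.9 K.
ΔT = T₂ − T₁ = 5.616 K.

5.62 kelvin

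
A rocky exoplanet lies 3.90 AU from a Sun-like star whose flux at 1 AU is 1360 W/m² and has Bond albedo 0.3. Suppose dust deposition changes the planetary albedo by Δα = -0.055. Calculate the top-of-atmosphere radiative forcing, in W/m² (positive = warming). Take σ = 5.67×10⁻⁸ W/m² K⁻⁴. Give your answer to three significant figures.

1.23 W/m²

By the inverse-square law, S = 1360/3.90² = 89.41 W/m².
The change in absorbed flux is Δ[S(1−α)/4] = −SΔα/4 = 1.229 W/m².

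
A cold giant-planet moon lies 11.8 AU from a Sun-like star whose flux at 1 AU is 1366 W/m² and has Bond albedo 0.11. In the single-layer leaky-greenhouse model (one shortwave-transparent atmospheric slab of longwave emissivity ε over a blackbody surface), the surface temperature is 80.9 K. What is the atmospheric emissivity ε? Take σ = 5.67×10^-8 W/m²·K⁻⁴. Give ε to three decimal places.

0.202

Flux at the orbit: S = 1366/(11.8)² = 9.810 W/m².
TOA balance gives T_e = 78.77 K.
T_s⁴ = T_e⁴·2/(2−ε) → ε = 2 − 2(T_e/T_s)⁴ = 2 − 2·(78.77/80.9)⁴ = 0.2025.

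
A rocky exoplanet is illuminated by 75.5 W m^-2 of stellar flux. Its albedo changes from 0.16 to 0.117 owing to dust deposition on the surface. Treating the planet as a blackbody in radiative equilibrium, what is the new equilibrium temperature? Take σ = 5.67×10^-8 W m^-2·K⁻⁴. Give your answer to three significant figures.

With the new albedo, S(1−α₂)/4 = 16.67 W m^-2, so T₂ = 130.9 K.

131 K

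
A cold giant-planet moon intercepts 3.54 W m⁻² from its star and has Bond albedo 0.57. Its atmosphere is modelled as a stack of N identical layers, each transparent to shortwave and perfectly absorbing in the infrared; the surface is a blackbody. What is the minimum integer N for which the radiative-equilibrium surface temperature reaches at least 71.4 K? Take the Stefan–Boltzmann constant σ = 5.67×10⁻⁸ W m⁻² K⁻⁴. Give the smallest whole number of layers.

OLR = S(1−α)/4 = 0.3806 W m⁻²; the top layer radiates at T_e = 50.90 K.
Since T_s⁴ = (N+1)T_e⁴, we need N ≥ (T_s/T_e)⁴ − 1 = 2.872.
Rounding up, N = 3.

3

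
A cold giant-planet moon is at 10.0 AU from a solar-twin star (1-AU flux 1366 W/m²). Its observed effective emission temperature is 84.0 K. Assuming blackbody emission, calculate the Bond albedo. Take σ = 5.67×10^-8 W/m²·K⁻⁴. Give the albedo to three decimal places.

Flux at the orbit: S = 1366/(10.0)² = 13.66 W/m².
Energy balance: S(1−α)/4 = σT⁴, so 1−α = 4σT⁴/S.
4σT⁴ = 4·5.67×10⁻⁸·(84.0)⁴ = 11.29 W/m².
Hence α = 1 − 11.29/13.66 = 0.1734.

0.173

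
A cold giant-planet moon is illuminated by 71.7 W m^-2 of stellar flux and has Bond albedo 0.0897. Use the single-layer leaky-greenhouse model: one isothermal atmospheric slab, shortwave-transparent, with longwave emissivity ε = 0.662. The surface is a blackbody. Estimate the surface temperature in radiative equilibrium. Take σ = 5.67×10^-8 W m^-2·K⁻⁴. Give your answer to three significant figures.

The planet radiates to space at T_e = [S(1−α)/(4σ)]^(1/4) = 130.2 K.
Surface balance with a leaky layer gives σT_s⁴ = σT_e⁴·2/(2−ε), so T_s = T_e·[2/(2−0.662)]^(1/4) = 144.0 K.

144 K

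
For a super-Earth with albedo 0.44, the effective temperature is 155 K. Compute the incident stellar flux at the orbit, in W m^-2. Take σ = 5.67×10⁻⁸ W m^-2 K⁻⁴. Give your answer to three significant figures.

From S(1−α)/4 = σT⁴: S = 4σT⁴/(1−α).
The emitted flux is σT⁴ = 32.73 W m^-2.
So S = 4×32.73/(1−0.44) = 233.8 W m^-2.

234 W m^-2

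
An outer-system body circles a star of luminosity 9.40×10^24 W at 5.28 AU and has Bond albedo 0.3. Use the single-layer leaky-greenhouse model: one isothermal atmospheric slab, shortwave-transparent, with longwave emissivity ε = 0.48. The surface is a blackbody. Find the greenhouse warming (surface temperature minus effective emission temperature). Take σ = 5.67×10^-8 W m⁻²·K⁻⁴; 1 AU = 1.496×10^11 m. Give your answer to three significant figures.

d = 5.28 × 1.496×10^11 m = 7.899×10^11 m.
Spreading L over a sphere of radius d: S = 9.40×10^24/(4π·7.90×10^11²) = 1.199 W m⁻².
Effective emission temperature (TOA balance): σT_e⁴ = S(1−α)/4 = 0.2098 W m⁻² → T_e = 43.86 K.
Surface balance with a leaky layer gives σT_s⁴ = σT_e⁴·2/(2−ε), so T_s = T_e·[2/(2−0.48)]^(1/4) = 46.97 K.
Greenhouse warming: T_s − T_e = 3.115 K.

3.11 kelvin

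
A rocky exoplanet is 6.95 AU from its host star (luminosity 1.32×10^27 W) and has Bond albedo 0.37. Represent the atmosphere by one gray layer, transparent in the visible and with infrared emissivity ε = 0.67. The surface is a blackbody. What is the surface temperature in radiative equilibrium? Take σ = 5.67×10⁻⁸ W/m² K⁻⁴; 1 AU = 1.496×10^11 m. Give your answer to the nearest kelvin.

142 kelvin

d = 6.95 × 1.496×10^11 m = 1.040×10^12 m.
S = L/(4πd²) = 97.17 W/m².
The planet radiates to space at T_e = [S(1−α)/(4σ)]^(1/4) = 128.2 K.
Surface balance with a leaky layer gives σT_s⁴ = σT_e⁴·2/(2−ε), so T_s = T_e·[2/(2−0.67)]^(1/4) = 141.9 K.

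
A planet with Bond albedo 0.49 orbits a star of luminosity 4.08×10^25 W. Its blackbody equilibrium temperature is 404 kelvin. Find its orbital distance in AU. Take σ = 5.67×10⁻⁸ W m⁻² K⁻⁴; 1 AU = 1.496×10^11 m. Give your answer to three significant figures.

The flux needed for this T is 4σT⁴/(1−0.49) = 11850 W m⁻².
S = L/(4πd²) → d = √(L/4πS) = √(4.08×10^25/(4π·11850)) = 1.655×10^10 m = 0.1107 AU.

0.111 AU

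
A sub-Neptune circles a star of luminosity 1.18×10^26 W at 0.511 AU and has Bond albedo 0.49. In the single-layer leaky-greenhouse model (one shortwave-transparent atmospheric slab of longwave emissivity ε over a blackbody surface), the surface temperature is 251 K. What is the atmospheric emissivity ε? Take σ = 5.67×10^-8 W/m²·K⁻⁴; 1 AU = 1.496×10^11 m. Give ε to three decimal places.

0.179

Orbital distance: d = 0.511 AU = 7.645×10^10 m.
Flux at the orbit: S = L/(4πd²) = 1.18×10^26/(4π·(7.64×10^10)²) = 1607 W/m².
First, T_e = [1607·(1−0.49)/(4σ)]^(1/4) = 245.2 K.
Since (2−ε)/2 = (T_e/T_s)⁴ = 0.9103, ε = 0.1793.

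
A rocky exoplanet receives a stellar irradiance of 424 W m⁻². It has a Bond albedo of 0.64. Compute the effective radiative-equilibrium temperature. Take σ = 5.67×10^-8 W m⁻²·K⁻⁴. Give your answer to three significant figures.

Absorbed flux (global mean): S(1−α)/4 = 424.0·0.36/4 = 38.16 W m⁻².
Set σT⁴ = 38.16 → T = (38.16/σ)^(1/4) = 161.1 K.

161 kelvin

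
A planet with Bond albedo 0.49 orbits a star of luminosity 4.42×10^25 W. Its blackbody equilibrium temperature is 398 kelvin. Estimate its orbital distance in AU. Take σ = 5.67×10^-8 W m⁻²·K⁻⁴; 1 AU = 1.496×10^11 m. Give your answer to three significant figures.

0.119 AU

Required flux: S = 4σT⁴/(1−α) = 11160 W m⁻².
From L = 4πd²S, d = √(4.42×10^25/(4π·11160)) = 1.775×10^10 m = 0.1187 AU.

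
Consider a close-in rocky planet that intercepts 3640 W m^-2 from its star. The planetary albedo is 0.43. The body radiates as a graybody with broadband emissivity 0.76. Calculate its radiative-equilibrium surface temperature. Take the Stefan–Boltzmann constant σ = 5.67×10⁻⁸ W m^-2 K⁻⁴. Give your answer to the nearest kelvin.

Absorbed flux (global mean): S(1−α)/4 = 3640·0.57/4 = 518.7 W m^-2.
Radiative balance εσT⁴ = 518.7 gives T = [518.7/(0.76·σ)]^(1/4) = 331.2 K.

331 K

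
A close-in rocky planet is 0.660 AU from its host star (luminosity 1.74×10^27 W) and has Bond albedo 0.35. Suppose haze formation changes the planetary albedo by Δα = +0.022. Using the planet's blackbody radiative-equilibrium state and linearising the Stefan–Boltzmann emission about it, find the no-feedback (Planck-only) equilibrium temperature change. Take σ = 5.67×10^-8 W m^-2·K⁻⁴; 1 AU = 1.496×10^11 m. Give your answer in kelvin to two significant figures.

-3.8 kelvin

Orbital distance: d = 0.660 AU = 9.874×10^10 m.
Flux at the orbit: S = L/(4πd²) = 1.74×10^27/(4π·(9.87×10^10)²) = 14200 W m^-2.
Reference equilibrium: T_e = [S(1−α)/(4σ)]^(1/4) = 449.2 K.
ΔF = −(S/4)Δα = −(14200/4)×(+0.022) = -78.12 W m^-2.
Linearising σT⁴ gives d(σT⁴)/dT = 4σT_e³ = 20.55 W m^-2 per K.
Hence the no-feedback warming is ΔF/(4σT_e³) = -3.80 K.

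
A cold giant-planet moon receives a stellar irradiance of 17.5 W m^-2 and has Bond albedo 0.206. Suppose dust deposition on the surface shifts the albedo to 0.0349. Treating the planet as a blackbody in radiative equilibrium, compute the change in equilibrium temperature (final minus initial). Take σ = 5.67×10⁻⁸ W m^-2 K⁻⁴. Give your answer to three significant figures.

4.42 kelvin

Initial: T₁ = [S(1−0.206)/(4σ)]^(1/4) = 88.47 K.
With α = 0.0349, T₂ = 92.89 K.
Change: 92.89 − 88.47 = 4.423 K.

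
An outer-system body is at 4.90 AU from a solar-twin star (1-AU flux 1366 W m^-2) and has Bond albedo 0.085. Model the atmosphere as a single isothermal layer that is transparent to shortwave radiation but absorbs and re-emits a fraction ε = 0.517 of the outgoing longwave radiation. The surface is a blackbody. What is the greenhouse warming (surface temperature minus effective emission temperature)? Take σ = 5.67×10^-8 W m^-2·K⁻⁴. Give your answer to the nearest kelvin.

10 K

By the inverse-square law, S = 1366/4.90² = 56.89 W m^-2.
At the top of the atmosphere, σT_e⁴ = S(1−α)/4 = 13.01 W m^-2, giving T_e = 123.1 K.
The surface balance (absorbed SW + ε·downward IR = σT_s⁴) with T_a⁴ = T_s⁴/2 reduces to T_s = T_e·[2/(2−ε)]^¼ = 132.6 K.
The atmosphere warms the surface by 9.556 K.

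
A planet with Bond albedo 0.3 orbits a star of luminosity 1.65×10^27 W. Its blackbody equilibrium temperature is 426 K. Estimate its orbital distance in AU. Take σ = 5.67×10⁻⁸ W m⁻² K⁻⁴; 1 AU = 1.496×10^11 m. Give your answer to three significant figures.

0.742 AU

Required flux: S = 4σT⁴/(1−α) = 10670 W m⁻².
S = L/(4πd²) → d = √(L/4πS) = √(1.65×10^27/(4π·10670)) = 1.109×10^11 m = 0.7415 AU.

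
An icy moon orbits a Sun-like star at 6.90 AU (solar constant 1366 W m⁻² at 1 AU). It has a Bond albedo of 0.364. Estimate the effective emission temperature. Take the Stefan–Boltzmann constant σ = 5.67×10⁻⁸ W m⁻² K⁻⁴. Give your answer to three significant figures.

94.7 kelvin

Flux at the orbit: S = 1366/(6.90)² = 28.69 W m⁻².
Absorbed flux (global mean): S(1−α)/4 = 28.69·0.636/4 = 4.562 W m⁻².
In equilibrium σT⁴ equals this, so T = 94.71 K.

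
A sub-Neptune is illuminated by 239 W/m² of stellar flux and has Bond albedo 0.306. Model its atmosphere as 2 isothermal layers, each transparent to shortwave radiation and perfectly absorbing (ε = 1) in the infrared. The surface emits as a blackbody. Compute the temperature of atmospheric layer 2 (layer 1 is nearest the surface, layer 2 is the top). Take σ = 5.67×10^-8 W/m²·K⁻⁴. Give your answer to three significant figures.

164 K

Top-of-atmosphere balance: σT_e⁴ = S(1−α)/4 = 41.47 W/m² → T_e = 164.4 K.
The net upward flux σT_e⁴ is constant between every pair of levels, so T_k⁴ = (N+1−k)T_e⁴.
T_2 = (1)^(1/4)·164.4 = 164.4 K.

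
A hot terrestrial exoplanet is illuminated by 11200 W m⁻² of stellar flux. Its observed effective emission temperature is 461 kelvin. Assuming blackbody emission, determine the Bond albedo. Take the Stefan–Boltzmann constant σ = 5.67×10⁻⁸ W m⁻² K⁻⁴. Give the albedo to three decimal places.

From σT⁴ = S(1−α)/4 we invert for α: 1−α = 4σT⁴/S.
σT⁴ = 2561 W m⁻², so 4σT⁴ = 10240 W m⁻².
Hence α = 1 − 10240/11200 = 0.0854.

0.085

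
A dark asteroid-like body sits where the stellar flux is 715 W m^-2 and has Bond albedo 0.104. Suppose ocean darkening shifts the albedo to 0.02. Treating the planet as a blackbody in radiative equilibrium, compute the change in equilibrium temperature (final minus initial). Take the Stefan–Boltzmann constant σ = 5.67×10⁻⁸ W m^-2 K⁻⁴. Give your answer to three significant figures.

Before: T₁ = [715.0·0.896/(4σ)]^(1/4) = 230.5 K.
Final:   T₂ = [S(1−0.02)/(4σ)]^(1/4) = 235.8 K.
ΔT = T₂ − T₁ = 5.223 K.

5.22 kelvin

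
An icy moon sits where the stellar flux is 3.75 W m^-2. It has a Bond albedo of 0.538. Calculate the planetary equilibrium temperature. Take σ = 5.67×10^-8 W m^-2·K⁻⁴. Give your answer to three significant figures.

52.6 K

The planet absorbs (1−α)S over its disc πR² and re-emits over 4πR², so the mean absorbed flux is (1−0.538)·3.750/4 = 0.4331 W m^-2.
Balancing against σT⁴: T = (0.4331/5.67×10⁻⁸)^(1/4) = 52.57 K.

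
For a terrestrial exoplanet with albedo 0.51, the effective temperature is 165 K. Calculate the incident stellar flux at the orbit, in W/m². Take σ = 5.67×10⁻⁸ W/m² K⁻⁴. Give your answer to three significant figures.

343 W/m²

From S(1−α)/4 = σT⁴: S = 4σT⁴/(1−α).
The emitted flux is σT⁴ = 42.03 W/m².
So S = 4×42.03/(1−0.51) = 343.1 W/m².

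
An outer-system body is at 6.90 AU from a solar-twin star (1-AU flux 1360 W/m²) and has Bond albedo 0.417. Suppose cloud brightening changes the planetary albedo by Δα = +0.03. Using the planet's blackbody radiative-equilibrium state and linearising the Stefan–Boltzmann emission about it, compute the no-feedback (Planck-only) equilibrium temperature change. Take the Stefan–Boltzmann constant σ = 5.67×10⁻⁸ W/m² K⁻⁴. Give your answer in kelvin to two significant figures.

-1.2 kelvin

Flux at the orbit: S = 1360/(6.90)² = 28.57 W/m².
Unperturbed T_e = [28.57·(1−0.417)/(4σ)]^¼ = 92.57 K.
TOA radiative forcing: ΔF = −S·Δα/4 = −28.57·(+0.03)/4 = -0.2142 W/m².
Planck response: λ_P = 4σT_e³ = 4·5.67×10⁻⁸·(92.57)³ = 0.1799 W/m²/K.
So ΔT₀ = -0.2142/0.1799 = -1.19 K.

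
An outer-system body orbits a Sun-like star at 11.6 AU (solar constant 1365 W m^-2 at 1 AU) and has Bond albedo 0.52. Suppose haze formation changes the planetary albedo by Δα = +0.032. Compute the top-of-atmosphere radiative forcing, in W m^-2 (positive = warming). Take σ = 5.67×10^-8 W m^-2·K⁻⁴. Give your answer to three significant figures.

-0.0812 W m^-2

Irradiance scales as 1/d², so S = 1365 W m^-2 × (1/11.6)² = 10.14 W m^-2.
The change in absorbed flux is Δ[S(1−α)/4] = −SΔα/4 = -0.08115 W m^-2.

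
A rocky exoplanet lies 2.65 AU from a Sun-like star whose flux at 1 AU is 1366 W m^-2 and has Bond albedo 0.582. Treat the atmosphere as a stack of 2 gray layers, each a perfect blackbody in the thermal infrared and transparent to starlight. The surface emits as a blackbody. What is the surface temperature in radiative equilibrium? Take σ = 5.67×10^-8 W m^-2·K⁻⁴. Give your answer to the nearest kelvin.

181 K

Flux at the orbit: S = 1366/(2.65)² = 194.5 W m^-2.
Top-of-atmosphere balance: σT_e⁴ = S(1−α)/4 = 20.33 W m^-2 → T_e = 137.6 K.
For an N-layer opaque stack, T_s⁴ = (N+1)T_e⁴, hence T_s = (3)^(1/4)×137.6 K = 181.1 K.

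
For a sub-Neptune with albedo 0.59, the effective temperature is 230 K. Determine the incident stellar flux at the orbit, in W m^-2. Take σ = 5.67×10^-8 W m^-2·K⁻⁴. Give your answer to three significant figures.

1550 W m^-2

From S(1−α)/4 = σT⁴: S = 4σT⁴/(1−α).
The emitted flux is σT⁴ = 158.7 W m^-2.
S = 4·158.7/0.41 = 1548 W m^-2.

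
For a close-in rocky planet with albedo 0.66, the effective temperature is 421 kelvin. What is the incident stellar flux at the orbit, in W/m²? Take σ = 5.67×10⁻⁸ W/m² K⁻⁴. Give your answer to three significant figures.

21000 W/m²

From S(1−α)/4 = σT⁴: S = 4σT⁴/(1−α).
The emitted flux is σT⁴ = 1781 W/m².
So S = 4×1781/(1−0.66) = 20960 W/m².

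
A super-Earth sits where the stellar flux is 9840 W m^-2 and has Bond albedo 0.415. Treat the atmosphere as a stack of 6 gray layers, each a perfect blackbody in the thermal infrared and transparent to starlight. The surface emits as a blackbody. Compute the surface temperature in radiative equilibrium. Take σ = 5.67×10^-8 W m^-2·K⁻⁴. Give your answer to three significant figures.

649 K

Top-of-atmosphere balance: σT_e⁴ = S(1−α)/4 = 1439 W m^-2 → T_e = 399.1 K.
Layer-by-layer balance gives σT_s⁴ = (N+1)σT_e⁴, so T_s = 7^¼·399.1 = 649.2 K.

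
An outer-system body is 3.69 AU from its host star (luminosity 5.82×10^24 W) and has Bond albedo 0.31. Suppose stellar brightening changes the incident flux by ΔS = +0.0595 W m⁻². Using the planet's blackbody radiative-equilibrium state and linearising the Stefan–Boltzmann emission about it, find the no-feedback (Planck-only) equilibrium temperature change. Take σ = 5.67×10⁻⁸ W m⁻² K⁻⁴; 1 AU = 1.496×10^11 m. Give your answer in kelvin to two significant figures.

0.45 K

Orbital distance: d = 3.69 AU = 5.520×10^11 m.
S = L/(4πd²) = 1.520 W m⁻².
The baseline emission temperature is T_e = 46.37 K.
Only a fraction (1−α) is absorbed and it's spread over 4πR², so ΔF = (1−α)ΔS/4 = 0.01026 W m⁻².
Linearising σT⁴ gives d(σT⁴)/dT = 4σT_e³ = 0.02261 W m⁻² per K.
Hence the no-feedback warming is ΔF/(4σT_e³) = 0.454 K.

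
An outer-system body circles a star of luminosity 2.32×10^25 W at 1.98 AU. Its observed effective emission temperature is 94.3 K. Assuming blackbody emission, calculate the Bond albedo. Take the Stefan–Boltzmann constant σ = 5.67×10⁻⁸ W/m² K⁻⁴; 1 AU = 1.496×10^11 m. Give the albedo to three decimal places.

Orbital distance: d = 1.98 AU = 2.962×10^11 m.
Spreading L over a sphere of radius d: S = 2.32×10^25/(4π·2.96×10^11²) = 21.04 W/m².
Energy balance: S(1−α)/4 = σT⁴, so 1−α = 4σT⁴/S.
σT⁴ = 4.484 W/m², so 4σT⁴ = 17.93 W/m².
1−α = 17.93/21.04 = 0.8523, so α = 0.1477.

0.148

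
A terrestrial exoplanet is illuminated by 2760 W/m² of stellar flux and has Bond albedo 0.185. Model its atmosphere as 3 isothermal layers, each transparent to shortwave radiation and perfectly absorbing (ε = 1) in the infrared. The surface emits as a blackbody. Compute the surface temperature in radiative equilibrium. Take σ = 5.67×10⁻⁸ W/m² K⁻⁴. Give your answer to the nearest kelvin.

Top-of-atmosphere balance: σT_e⁴ = S(1−α)/4 = 562.3 W/m² → T_e = 315.6 K.
With N = 3 opaque layers, T_s = (N+1)^(1/4)·T_e = 4^(1/4)·315.6 = 446.3 K.

446 K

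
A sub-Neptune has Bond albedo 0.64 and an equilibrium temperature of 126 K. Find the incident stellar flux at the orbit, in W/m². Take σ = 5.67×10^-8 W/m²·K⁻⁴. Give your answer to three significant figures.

Invert the energy balance for S: S = 4σT⁴/(1−α).
σT⁴ = 5.67×10⁻⁸·(126)⁴ = 14.29 W/m².
S = 4·14.29/0.36 = 158.8 W/m².

159 W/m²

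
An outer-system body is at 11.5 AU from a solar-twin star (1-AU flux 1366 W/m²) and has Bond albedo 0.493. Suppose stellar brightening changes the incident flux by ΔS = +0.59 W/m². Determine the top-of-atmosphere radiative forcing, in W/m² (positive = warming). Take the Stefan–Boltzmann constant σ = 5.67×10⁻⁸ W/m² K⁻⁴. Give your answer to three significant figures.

Flux at the orbit: S = 1366/(11.5)² = 10.33 W/m².
ΔF = Δ[S(1−α)]/4 = (1−0.493)·+0.59/4 = 0.07478 W/m².

0.0748 W/m²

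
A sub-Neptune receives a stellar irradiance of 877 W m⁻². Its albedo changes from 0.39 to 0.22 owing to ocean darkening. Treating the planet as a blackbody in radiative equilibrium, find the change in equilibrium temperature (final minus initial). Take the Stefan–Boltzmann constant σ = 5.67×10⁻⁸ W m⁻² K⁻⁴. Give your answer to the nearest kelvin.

14 K

With α = 0.39, T₁ = 220.4 K.
With α = 0.22, T₂ = 234.3 K.
ΔT = T₂ − T₁ = 13.97 K.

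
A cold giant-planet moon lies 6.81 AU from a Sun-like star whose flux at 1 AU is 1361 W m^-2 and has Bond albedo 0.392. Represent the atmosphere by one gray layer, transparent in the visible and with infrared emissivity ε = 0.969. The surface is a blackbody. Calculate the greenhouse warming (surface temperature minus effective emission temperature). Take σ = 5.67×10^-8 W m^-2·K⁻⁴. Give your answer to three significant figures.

Flux at the orbit: S = 1361/(6.81)² = 29.35 W m^-2.
The planet radiates to space at T_e = [S(1−α)/(4σ)]^(1/4) = 94.18 K.
The surface balance (absorbed SW + ε·downward IR = σT_s⁴) with T_a⁴ = T_s⁴/2 reduces to T_s = T_e·[2/(2−ε)]^¼ = 111.1 K.
Greenhouse warming: T_s − T_e = 16.97 K.

17.0 K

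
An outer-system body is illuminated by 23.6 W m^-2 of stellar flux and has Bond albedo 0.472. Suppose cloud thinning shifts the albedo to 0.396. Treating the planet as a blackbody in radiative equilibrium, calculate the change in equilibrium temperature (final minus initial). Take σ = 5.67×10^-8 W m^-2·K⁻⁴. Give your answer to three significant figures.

2.94 kelvin

Initial: T₁ = [S(1−0.472)/(4σ)]^(1/4) = 86.09 K.
After:  T₂ = [23.60·0.604/(4σ)]^(1/4) = 89.04 K.
ΔT = T₂ − T₁ = 2.944 K.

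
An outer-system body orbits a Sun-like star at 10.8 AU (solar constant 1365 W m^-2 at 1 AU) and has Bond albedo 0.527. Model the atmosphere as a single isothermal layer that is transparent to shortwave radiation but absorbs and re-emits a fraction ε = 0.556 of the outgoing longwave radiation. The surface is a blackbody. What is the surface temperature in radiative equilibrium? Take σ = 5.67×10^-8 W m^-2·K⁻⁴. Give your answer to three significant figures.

Irradiance scales as 1/d², so S = 1365 W m^-2 × (1/10.8)² = 11.70 W m^-2.
The planet radiates to space at T_e = [S(1−α)/(4σ)]^(1/4) = 70.29 K.
Surface balance with a leaky layer gives σT_s⁴ = σT_e⁴·2/(2−ε), so T_s = T_e·[2/(2−0.556)]^(1/4) = 76.25 K.

76.3 K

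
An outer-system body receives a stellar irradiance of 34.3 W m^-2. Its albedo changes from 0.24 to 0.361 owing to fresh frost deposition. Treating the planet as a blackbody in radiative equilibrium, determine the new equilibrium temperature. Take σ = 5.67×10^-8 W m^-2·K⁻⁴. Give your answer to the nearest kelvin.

New equilibrium: T₂ = [(1−0.361)·34.30/(4σ)]^(1/4) = 99.15 K.

99 K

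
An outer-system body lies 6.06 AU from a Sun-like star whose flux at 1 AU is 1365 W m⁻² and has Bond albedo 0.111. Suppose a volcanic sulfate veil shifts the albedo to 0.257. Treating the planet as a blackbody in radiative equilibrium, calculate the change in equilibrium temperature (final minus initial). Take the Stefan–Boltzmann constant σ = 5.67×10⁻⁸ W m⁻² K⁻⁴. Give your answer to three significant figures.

Flux at the orbit: S = 1365/(6.06)² = 37.17 W m⁻².
With α = 0.111, T₁ = 109.9 K.
After:  T₂ = [37.17·0.743/(4σ)]^(1/4) = 105.0 K.
ΔT = T₂ − T₁ = -4.819 K.

-4.82 K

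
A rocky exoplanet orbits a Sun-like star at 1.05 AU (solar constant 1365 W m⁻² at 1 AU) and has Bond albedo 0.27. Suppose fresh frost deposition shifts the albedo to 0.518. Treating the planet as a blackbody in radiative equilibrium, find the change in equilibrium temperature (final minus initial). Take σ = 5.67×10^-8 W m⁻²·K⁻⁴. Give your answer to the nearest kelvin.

By the inverse-square law, S = 1365/1.05² = 1238 W m⁻².
Initial: T₁ = [S(1−0.27)/(4σ)]^(1/4) = 251.3 K.
Final:   T₂ = [S(1−0.518)/(4σ)]^(1/4) = 226.5 K.
ΔT = T₂ − T₁ = -24.77 K.

-25 K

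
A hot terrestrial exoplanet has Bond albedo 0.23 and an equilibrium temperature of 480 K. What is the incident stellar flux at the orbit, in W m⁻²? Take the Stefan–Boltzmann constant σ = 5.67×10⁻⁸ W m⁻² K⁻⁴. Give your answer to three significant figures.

Invert the energy balance for S: S = 4σT⁴/(1−α).
The emitted flux is σT⁴ = 3010 W m⁻².
So S = 4×3010/(1−0.23) = 15640 W m⁻².

15600 W m⁻²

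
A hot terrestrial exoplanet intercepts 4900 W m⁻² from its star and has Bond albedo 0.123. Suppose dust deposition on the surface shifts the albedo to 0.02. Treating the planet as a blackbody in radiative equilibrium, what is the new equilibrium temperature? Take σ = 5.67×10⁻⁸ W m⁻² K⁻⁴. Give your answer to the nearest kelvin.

381 K

T₂ = [S(1−α₂)/(4σ)]^(1/4) = [4900·0.98/(4σ)]^(1/4) = 381.5 K.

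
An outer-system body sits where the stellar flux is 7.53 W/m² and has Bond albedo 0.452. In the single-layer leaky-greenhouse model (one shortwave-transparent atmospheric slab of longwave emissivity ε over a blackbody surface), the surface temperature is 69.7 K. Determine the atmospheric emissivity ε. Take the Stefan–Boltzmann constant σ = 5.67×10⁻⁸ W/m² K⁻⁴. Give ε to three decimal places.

0.458

Effective temperature: T_e = [S(1−α)/(4σ)]^(1/4) = 65.31 K.
Since (2−ε)/2 = (T_e/T_s)⁴ = 0.7709, ε = 0.4582.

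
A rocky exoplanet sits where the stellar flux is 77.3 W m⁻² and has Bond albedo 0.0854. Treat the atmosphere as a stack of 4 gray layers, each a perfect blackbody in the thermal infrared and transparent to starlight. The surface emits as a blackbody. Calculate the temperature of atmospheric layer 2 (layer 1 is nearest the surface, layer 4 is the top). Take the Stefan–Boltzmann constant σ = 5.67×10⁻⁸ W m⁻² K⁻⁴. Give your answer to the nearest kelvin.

175 kelvin

Top-of-atmosphere balance: σT_e⁴ = S(1−α)/4 = 17.67 W m⁻² → T_e = 132.9 K.
In the N-layer model, layer k (counted from the surface) has T_k = (N+1−k)^(1/4)·T_e.
With k = 2: T_2 = (4+1−2)^¼·132.9 K = 174.9 K.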